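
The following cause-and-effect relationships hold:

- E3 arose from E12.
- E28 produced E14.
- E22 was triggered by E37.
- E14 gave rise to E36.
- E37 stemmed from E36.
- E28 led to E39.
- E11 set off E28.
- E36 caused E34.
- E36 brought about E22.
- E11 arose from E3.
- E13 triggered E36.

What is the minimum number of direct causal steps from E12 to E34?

6

Shortest chain: E12 → E3 → E11 → E28 → E14 → E36 → E34.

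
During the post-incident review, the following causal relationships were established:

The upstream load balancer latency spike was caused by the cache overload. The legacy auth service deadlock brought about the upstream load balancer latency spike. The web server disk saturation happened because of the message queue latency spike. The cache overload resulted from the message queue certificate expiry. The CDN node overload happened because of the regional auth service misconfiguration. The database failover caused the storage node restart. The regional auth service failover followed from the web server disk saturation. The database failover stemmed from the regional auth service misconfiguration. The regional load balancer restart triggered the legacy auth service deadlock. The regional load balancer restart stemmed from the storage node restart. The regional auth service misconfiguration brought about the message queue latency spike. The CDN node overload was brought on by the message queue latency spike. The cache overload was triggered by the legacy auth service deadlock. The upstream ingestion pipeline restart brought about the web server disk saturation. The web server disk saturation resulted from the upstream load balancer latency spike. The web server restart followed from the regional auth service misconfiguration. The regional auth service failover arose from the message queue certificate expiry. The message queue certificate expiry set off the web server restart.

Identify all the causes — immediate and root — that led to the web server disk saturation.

Immediate causes of the web server disk saturation: the message queue latency spike, the upstream load balancer latency spike, the upstream ingestion pipeline restart.
Further upstream: the regional auth service misconfiguration, the database failover, the storage node restart, the regional load balancer restart, the message queue certificate expiry, the legacy auth service deadlock, the cache overload.

the cache overload, the database failover, the legacy auth service deadlock, the message queue certificate expiry, the message queue latency spike, the regional auth service misconfiguration, the regional load balancer restart, the storage node restart, the upstream ingestion pipeline restart, the upstream load balancer latency spike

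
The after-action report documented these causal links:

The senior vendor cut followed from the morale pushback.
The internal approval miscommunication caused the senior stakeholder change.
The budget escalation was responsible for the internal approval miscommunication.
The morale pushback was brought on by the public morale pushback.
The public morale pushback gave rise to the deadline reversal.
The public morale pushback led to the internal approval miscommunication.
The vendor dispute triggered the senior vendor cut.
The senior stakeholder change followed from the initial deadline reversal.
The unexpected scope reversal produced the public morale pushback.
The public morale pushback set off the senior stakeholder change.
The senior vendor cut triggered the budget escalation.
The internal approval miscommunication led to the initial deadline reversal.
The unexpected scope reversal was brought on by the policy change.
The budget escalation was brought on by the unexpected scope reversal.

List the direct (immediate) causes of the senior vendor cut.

Upstream contributors include the policy change, the unexpected scope reversal, the public morale pushback, but only the morale pushback, the vendor dispute feed directly into the senior vendor cut.

the morale pushback, the vendor dispute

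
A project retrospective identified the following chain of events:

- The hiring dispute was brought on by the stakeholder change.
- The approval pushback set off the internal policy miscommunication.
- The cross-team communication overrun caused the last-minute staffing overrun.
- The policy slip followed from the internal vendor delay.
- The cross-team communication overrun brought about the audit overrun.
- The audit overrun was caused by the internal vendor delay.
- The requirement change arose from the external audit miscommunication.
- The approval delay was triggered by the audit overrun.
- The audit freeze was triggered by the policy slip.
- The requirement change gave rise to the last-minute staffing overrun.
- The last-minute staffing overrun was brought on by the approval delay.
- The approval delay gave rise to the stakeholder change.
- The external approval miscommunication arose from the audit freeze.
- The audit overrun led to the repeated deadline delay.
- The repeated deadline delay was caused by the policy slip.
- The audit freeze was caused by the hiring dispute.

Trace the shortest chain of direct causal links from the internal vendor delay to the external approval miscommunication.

the internal vendor delay → the policy slip
the policy slip → the audit freeze
the audit freeze → the external approval miscommunication
Length: 3 steps.

the internal vendor delay → the policy slip → the audit freeze → the external approval miscommunication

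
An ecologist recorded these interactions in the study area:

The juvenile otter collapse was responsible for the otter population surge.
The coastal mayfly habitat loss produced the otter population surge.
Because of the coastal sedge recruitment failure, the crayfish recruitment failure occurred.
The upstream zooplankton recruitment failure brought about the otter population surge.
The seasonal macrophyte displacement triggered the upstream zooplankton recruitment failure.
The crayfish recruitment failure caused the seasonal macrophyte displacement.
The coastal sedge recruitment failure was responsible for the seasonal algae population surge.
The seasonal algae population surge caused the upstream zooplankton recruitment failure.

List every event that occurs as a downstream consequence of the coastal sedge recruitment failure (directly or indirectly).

Direct effects: the crayfish recruitment failure, the seasonal algae population surge.
2 steps out: the seasonal macrophyte displacement, the upstream zooplankton recruitment failure.
3 steps out: the otter population surge.
Not reachable from it: the coastal mayfly habitat loss, the juvenile otter collapse.

the crayfish recruitment failure, the otter population surge, the seasonal algae population surge, the seasonal macrophyte displacement, the upstream zooplankton recruitment failure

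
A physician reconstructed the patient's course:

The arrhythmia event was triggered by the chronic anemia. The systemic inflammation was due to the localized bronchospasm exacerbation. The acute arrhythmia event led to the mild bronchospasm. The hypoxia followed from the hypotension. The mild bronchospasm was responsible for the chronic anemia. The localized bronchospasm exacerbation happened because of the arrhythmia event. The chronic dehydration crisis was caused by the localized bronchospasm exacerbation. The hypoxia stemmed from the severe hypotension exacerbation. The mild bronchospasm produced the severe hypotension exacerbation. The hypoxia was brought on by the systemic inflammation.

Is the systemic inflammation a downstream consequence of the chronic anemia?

There is a causal chain: the chronic anemia → the arrhythmia event → the localized bronchospasm exacerbation → the systemic inflammation.

Yes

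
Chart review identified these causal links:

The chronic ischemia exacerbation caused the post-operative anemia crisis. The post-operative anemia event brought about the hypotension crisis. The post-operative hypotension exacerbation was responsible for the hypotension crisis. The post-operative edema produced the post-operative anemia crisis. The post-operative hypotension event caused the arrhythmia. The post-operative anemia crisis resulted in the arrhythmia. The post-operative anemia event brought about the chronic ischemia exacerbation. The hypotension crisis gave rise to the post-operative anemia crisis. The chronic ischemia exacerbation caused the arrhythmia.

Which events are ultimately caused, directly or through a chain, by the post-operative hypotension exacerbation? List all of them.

the arrhythmia, the hypotension crisis, the post-operative anemia crisis

Direct effects: the hypotension crisis.
2 steps out: the post-operative anemia crisis.
3 steps out: the arrhythmia.
Not reachable from it: the post-operative anemia event, the post-operative hypotension event, the chronic ischemia exacerbation, the post-operative edema.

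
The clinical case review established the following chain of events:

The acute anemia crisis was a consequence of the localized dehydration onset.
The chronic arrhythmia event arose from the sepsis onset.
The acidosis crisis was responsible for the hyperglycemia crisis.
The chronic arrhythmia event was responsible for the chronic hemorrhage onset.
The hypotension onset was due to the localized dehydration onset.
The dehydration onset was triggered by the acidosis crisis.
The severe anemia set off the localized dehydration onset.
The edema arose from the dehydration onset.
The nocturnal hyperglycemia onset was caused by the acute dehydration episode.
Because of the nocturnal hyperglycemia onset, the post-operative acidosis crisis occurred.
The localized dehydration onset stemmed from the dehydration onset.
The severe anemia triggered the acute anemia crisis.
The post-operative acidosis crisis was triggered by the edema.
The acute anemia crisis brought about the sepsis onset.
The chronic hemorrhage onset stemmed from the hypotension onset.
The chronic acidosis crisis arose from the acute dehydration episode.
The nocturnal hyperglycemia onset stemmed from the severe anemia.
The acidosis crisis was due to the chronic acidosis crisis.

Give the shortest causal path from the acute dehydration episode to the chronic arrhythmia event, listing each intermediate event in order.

the acute dehydration episode → the chronic acidosis crisis
the chronic acidosis crisis → the acidosis crisis
the acidosis crisis → the dehydration onset
the dehydration onset → the localized dehydration onset
the localized dehydration onset → the acute anemia crisis
the acute anemia crisis → the sepsis onset
the sepsis onset → the chronic arrhythmia event
Length: 7 steps.

the acute dehydration episode → the chronic acidosis crisis → the acidosis crisis → the dehydration onset → the localized dehydration onset → the acute anemia crisis → the sepsis onset → the chronic arrhythmia event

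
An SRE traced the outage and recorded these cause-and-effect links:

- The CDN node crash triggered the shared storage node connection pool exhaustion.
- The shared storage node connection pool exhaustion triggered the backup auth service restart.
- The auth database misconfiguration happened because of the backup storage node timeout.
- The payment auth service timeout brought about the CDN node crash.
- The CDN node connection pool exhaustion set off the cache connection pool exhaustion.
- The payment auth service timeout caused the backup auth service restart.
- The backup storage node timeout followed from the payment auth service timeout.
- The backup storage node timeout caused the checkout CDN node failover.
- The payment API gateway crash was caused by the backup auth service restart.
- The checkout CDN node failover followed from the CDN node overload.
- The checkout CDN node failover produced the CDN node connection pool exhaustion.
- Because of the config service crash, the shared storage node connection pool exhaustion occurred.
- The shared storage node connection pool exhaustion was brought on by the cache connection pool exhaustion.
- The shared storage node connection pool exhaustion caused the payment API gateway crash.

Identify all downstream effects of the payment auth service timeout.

the CDN node connection pool exhaustion, the CDN node crash, the auth database misconfiguration, the backup auth service restart, the backup storage node timeout, the cache connection pool exhaustion, the checkout CDN node failover, the payment API gateway crash, the shared storage node connection pool exhaustion

Direct effects: the backup storage node timeout, the CDN node crash, the backup auth service restart.
2 steps out: the auth database misconfiguration, the checkout CDN node failover, the shared storage node connection pool exhaustion, the payment API gateway crash.
3 steps out: the CDN node connection pool exhaustion.
4 steps out: the cache connection pool exhaustion.
Not reachable from it: the CDN node overload, the config service crash.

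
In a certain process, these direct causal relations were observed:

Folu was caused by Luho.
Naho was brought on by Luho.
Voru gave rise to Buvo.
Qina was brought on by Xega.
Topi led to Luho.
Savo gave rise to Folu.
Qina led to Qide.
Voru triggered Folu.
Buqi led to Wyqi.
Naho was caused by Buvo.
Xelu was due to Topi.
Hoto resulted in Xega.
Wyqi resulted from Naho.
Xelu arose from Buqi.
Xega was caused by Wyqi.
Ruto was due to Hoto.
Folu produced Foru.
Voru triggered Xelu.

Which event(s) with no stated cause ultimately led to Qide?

Buqi, Hoto, Topi, Voru

Tracing upstream from Qide: Qide ← Qina ← Xega ← Hoto.
A separate upstream branch: Qide ← Qina ← Xega ← Wyqi ← Naho ← Luho ← Topi.
A separate upstream branch: Qide ← Qina ← Xega ← Wyqi ← Naho ← Buvo ← Voru.
A separate upstream branch: Qide ← Qina ← Xega ← Wyqi ← Buqi.
Each of those chain origins has no stated cause.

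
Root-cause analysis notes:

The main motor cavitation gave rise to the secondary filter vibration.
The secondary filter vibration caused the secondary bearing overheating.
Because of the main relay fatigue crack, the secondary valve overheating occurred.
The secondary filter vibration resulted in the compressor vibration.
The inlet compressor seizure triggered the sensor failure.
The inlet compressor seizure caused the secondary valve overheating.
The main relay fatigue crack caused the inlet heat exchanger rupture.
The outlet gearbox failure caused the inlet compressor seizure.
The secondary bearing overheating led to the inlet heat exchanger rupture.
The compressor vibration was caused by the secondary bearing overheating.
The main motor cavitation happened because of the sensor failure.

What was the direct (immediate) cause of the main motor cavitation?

Upstream contributors include the outlet gearbox failure, the inlet compressor seizure, but only the sensor failure feeds directly into the main motor cavitation.

the sensor failure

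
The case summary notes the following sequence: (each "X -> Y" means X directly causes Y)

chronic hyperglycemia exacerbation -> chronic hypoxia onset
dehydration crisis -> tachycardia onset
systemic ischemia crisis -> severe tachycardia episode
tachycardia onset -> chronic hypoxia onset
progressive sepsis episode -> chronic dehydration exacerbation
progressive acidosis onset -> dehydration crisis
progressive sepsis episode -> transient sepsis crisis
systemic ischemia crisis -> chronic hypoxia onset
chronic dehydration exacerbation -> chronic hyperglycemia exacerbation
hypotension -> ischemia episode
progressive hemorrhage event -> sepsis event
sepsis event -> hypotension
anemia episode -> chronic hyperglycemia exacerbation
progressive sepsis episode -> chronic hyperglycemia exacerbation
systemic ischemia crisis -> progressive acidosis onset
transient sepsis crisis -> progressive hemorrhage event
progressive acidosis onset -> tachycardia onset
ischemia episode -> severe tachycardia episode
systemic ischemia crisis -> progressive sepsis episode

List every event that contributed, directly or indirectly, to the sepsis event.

Immediate cause of the sepsis event: the progressive hemorrhage event.
Further upstream: the systemic ischemia crisis, the progressive sepsis episode, the transient sepsis crisis.

the progressive hemorrhage event, the progressive sepsis episode, the systemic ischemia crisis, the transient sepsis crisis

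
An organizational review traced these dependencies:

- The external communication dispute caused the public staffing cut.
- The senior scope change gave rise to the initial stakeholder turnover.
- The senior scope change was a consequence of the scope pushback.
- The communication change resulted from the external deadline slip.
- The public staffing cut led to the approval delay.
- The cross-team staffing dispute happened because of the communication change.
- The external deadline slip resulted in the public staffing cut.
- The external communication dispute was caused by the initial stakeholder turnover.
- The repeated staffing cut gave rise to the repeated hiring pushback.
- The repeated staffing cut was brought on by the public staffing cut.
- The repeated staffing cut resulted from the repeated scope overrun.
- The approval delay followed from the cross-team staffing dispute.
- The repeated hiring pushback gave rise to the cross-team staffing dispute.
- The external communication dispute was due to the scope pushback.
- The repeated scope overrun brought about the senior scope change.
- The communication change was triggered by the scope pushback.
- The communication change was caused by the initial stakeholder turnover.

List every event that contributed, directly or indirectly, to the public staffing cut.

Immediate causes of the public staffing cut: the external deadline slip, the external communication dispute.
Further upstream: the scope pushback, the repeated scope overrun, the senior scope change, the initial stakeholder turnover.

the external communication dispute, the external deadline slip, the initial stakeholder turnover, the repeated scope overrun, the scope pushback, the senior scope change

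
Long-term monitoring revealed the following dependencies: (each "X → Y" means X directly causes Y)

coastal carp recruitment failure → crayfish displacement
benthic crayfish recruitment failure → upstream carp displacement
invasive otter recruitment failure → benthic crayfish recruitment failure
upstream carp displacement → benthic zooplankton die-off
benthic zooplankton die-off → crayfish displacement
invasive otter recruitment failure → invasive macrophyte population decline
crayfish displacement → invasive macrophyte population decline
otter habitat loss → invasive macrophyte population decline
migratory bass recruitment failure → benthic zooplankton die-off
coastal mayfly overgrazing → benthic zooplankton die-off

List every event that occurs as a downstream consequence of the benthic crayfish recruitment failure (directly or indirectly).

Direct effects: the upstream carp displacement.
2 steps out: the benthic zooplankton die-off.
3 steps out: the crayfish displacement.
4 steps out: the invasive macrophyte population decline.
Not reachable from it: the migratory bass recruitment failure, the invasive otter recruitment failure, the otter habitat loss, the coastal mayfly overgrazing, the coastal carp recruitment failure.

the benthic zooplankton die-off, the crayfish displacement, the invasive macrophyte population decline, the upstream carp displacement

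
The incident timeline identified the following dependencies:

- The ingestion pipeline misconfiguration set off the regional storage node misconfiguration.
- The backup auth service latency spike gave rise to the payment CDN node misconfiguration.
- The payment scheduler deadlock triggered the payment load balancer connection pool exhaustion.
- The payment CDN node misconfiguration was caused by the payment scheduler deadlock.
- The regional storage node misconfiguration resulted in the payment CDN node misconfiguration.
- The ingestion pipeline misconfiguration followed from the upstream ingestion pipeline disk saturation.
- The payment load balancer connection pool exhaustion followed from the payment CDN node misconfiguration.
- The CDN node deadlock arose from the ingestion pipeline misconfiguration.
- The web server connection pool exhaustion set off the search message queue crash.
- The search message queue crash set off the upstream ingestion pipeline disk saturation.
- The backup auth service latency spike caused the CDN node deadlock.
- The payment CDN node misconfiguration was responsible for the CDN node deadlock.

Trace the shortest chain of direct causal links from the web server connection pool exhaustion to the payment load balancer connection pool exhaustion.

the web server connection pool exhaustion → the search message queue crash
the search message queue crash → the upstream ingestion pipeline disk saturation
the upstream ingestion pipeline disk saturation → the ingestion pipeline misconfiguration
the ingestion pipeline misconfiguration → the regional storage node misconfiguration
the regional storage node misconfiguration → the payment CDN node misconfiguration
the payment CDN node misconfiguration → the payment load balancer connection pool exhaustion
Length: 6 steps.

the web server connection pool exhaustion → the search message queue crash → the upstream ingestion pipeline disk saturation → the ingestion pipeline misconfiguration → the regional storage node misconfiguration → the payment CDN node misconfiguration → the payment load balancer connection pool exhaustion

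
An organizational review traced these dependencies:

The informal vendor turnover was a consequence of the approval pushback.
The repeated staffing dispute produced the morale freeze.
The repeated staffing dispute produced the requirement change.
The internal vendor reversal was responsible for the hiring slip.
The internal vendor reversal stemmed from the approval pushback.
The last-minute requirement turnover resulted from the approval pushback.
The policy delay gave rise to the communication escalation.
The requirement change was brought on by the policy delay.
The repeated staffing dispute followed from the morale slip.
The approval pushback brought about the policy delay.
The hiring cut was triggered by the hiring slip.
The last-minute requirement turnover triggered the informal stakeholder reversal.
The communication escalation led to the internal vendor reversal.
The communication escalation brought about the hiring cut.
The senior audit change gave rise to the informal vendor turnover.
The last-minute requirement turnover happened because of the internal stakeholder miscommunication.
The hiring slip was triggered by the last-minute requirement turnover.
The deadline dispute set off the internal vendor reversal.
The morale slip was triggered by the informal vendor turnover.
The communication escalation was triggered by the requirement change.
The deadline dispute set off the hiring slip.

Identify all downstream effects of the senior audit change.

the communication escalation, the hiring cut, the hiring slip, the informal vendor turnover, the internal vendor reversal, the morale freeze, the morale slip, the repeated staffing dispute, the requirement change

Direct effects: the informal vendor turnover.
2 steps out: the morale slip.
3 steps out: the repeated staffing dispute.
4 steps out: the requirement change, the morale freeze.
5 steps out: the communication escalation.
6 steps out: the internal vendor reversal, the hiring cut.
7 steps out: the hiring slip.
Not reachable from it: the approval pushback, the policy delay, the internal stakeholder miscommunication, the deadline dispute, the last-minute requirement turnover, the informal stakeholder reversal.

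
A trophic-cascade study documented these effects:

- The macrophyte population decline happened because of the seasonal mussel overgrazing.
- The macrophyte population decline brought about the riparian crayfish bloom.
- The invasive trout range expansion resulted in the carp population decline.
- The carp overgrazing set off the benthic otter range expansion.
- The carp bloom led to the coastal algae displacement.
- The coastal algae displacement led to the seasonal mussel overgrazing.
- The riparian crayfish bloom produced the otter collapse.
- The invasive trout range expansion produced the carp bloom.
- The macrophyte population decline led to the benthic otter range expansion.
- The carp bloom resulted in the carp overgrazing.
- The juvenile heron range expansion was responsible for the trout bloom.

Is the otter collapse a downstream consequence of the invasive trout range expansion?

Yes

There is a causal chain: the invasive trout range expansion → the carp bloom → the coastal algae displacement → the seasonal mussel overgrazing → the macrophyte population decline → the riparian crayfish bloom → the otter collapse.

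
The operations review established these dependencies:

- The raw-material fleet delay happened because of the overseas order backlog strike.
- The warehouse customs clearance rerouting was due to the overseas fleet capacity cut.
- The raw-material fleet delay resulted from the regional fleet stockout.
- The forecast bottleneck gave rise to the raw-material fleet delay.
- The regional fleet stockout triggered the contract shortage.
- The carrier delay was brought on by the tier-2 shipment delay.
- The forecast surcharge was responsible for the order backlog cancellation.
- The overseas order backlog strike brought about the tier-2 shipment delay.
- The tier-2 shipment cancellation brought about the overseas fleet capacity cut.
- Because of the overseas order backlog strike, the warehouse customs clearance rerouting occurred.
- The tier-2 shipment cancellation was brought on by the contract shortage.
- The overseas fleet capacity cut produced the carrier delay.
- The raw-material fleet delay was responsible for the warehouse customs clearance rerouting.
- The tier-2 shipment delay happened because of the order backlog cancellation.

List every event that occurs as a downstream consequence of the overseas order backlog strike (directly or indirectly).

the carrier delay, the raw-material fleet delay, the tier-2 shipment delay, the warehouse customs clearance rerouting

Direct effects: the tier-2 shipment delay, the raw-material fleet delay, the warehouse customs clearance rerouting.
2 steps out: the carrier delay.
Not reachable from it: the regional fleet stockout, the contract shortage, the forecast surcharge, the tier-2 shipment cancellation, the order backlog cancellation, the overseas fleet capacity cut, the forecast bottleneck.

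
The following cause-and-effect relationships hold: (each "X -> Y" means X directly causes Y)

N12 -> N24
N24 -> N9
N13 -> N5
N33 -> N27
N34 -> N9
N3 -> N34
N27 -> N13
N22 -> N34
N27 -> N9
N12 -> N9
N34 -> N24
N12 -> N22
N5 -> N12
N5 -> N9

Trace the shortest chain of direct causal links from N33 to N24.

N33 → N27 → N13 → N5 → N12 → N24

N33 → N27
N27 → N13
N13 → N5
N5 → N12
N12 → N24
Length: 5 steps.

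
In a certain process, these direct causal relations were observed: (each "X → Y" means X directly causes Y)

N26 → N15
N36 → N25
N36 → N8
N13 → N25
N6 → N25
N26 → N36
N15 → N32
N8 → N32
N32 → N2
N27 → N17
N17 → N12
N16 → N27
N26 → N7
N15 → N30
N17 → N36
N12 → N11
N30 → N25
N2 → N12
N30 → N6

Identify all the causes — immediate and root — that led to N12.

N15, N16, N17, N2, N26, N27, N32, N36, N8

Immediate causes of N12: N17, N2.
Further upstream: N16, N27, N26, N15, N36, N8, N32.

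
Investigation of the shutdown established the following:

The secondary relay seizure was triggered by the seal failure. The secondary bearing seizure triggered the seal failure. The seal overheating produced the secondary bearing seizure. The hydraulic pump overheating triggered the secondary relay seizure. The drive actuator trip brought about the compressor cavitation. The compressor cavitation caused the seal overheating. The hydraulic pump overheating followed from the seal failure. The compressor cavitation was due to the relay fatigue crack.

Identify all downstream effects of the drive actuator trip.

Direct effects: the compressor cavitation.
2 steps out: the seal overheating.
3 steps out: the secondary bearing seizure.
4 steps out: the seal failure.
5 steps out: the hydraulic pump overheating, the secondary relay seizure.
Not reachable from it: the relay fatigue crack.

the compressor cavitation, the hydraulic pump overheating, the seal failure, the seal overheating, the secondary bearing seizure, the secondary relay seizure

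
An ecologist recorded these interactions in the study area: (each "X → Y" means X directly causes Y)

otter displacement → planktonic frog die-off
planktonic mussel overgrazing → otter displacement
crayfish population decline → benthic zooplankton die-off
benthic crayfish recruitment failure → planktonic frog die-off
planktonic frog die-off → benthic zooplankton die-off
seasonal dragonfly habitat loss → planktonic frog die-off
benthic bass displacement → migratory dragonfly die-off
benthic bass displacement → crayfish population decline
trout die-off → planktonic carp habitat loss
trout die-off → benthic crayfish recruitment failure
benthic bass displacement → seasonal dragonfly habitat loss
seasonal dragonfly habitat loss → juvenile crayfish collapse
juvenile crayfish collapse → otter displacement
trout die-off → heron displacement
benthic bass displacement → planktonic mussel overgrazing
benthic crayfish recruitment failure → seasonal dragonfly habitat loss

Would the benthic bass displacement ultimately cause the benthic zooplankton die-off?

Yes

There is a causal chain: the benthic bass displacement → the crayfish population decline → the benthic zooplankton die-off.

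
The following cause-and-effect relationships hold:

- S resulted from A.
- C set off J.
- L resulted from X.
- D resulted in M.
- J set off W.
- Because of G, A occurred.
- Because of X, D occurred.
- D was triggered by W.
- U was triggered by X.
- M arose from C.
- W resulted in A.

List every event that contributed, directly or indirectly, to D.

C, J, W, X

Immediate causes of D: X, W.
Further upstream: C, J.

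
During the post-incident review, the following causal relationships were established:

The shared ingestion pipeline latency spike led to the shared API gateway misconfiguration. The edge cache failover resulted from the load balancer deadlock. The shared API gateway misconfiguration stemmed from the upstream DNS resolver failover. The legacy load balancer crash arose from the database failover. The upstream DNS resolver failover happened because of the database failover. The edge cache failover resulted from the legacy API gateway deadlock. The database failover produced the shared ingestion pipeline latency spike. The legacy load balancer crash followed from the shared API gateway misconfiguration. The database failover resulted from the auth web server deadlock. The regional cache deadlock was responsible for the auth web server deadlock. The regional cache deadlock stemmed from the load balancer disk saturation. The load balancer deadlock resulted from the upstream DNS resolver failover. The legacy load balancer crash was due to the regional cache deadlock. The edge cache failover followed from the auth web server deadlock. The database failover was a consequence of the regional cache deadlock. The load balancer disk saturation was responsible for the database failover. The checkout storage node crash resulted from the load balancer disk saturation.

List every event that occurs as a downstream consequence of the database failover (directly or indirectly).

the edge cache failover, the legacy load balancer crash, the load balancer deadlock, the shared API gateway misconfiguration, the shared ingestion pipeline latency spike, the upstream DNS resolver failover

Direct effects: the shared ingestion pipeline latency spike, the upstream DNS resolver failover, the legacy load balancer crash.
2 steps out: the load balancer deadlock, the shared API gateway misconfiguration.
3 steps out: the edge cache failover.
Not reachable from it: the load balancer disk saturation, the regional cache deadlock, the checkout storage node crash, the auth web server deadlock, the legacy API gateway deadlock.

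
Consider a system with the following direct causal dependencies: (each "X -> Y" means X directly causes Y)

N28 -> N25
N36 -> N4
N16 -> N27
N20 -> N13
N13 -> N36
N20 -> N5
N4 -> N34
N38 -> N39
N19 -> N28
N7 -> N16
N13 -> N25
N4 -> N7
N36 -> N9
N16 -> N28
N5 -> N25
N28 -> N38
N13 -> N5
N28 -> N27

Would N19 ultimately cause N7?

No

N19 leads to N28, N27, N38, N39, N25; N7 is not among them.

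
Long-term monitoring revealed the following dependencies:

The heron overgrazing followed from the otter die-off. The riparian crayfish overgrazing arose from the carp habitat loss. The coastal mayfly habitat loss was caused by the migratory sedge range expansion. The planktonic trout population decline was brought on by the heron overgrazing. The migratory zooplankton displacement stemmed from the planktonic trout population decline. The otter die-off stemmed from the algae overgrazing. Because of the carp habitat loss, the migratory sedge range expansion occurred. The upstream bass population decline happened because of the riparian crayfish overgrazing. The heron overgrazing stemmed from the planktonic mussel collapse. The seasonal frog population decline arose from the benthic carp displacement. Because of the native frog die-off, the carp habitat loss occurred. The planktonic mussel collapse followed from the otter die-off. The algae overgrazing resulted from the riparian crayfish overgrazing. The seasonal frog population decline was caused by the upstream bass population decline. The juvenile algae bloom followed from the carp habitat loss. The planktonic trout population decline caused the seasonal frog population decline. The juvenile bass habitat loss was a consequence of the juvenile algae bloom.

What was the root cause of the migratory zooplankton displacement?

the native frog die-off

Tracing upstream from the migratory zooplankton displacement: the migratory zooplankton displacement ← the planktonic trout population decline ← the heron overgrazing ← the otter die-off ← the algae overgrazing ← the riparian crayfish overgrazing ← the carp habitat loss ← the native frog die-off.
The native frog die-off has no stated cause, so it is the root.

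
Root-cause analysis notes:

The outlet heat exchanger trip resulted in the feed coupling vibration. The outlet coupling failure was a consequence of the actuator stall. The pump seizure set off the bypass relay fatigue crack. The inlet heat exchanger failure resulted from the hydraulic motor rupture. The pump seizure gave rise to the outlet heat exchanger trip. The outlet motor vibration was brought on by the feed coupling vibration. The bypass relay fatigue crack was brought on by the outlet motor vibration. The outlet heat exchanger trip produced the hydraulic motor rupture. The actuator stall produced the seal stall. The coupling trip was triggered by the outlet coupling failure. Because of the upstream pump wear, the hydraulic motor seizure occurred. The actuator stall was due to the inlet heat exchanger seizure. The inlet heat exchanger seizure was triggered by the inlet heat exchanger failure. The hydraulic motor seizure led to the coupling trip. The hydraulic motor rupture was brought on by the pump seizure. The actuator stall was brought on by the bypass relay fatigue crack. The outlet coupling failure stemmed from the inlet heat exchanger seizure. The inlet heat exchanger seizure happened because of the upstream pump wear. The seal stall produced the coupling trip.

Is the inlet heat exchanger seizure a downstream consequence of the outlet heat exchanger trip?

There is a causal chain: the outlet heat exchanger trip → the hydraulic motor rupture → the inlet heat exchanger failure → the inlet heat exchanger seizure.

Yes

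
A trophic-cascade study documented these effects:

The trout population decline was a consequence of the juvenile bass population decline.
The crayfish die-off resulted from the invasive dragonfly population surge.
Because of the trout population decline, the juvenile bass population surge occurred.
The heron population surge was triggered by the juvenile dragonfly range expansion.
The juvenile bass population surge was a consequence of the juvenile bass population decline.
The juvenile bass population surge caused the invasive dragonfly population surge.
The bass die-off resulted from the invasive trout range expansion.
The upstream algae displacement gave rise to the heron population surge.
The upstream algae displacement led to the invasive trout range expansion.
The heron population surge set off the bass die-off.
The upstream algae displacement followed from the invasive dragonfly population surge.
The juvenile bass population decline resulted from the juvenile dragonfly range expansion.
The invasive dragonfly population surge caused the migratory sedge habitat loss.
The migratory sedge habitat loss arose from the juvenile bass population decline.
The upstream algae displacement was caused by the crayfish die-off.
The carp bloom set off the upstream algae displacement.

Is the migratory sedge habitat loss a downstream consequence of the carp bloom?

The carp bloom leads to the upstream algae displacement, the heron population surge, the invasive trout range expansion, the bass die-off; the migratory sedge habitat loss is not among them.

No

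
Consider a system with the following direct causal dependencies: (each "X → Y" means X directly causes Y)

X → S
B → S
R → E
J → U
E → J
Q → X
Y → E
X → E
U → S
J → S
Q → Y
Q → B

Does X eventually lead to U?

Yes

There is a causal chain: X → E → J → U.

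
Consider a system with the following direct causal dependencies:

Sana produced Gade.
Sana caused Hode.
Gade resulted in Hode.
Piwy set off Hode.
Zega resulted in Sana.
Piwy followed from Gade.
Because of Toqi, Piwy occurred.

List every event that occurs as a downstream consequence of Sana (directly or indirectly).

Gade, Hode, Piwy

Direct effects: Gade, Hode.
2 steps out: Piwy.
Not reachable from it: Toqi, Zega.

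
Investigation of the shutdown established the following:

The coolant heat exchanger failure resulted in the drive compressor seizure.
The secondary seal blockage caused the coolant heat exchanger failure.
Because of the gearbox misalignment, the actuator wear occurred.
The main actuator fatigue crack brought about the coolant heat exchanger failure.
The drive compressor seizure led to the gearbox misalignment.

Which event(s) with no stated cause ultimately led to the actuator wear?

the main actuator fatigue crack, the secondary seal blockage

Tracing upstream from the actuator wear: the actuator wear ← the gearbox misalignment ← the drive compressor seizure ← the coolant heat exchanger failure ← the main actuator fatigue crack.
A separate upstream branch: the actuator wear ← the gearbox misalignment ← the drive compressor seizure ← the coolant heat exchanger failure ← the secondary seal blockage.
Each of those chain origins has no stated cause.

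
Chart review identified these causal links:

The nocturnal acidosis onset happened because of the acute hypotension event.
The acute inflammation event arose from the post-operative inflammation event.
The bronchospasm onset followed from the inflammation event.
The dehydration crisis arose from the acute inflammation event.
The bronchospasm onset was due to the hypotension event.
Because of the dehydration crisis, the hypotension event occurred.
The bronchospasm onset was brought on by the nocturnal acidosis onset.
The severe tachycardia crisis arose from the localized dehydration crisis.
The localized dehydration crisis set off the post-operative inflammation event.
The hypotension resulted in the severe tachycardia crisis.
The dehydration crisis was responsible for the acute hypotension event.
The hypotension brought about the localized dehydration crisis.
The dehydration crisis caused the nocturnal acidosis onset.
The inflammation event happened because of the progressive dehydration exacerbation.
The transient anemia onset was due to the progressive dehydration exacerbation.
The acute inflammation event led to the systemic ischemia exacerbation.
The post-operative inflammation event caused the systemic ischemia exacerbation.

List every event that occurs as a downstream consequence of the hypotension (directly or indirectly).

Direct effects: the localized dehydration crisis, the severe tachycardia crisis.
2 steps out: the post-operative inflammation event.
3 steps out: the acute inflammation event, the systemic ischemia exacerbation.
4 steps out: the dehydration crisis.
5 steps out: the hypotension event, the acute hypotension event, the nocturnal acidosis onset.
6 steps out: the bronchospasm onset.
Not reachable from it: the progressive dehydration exacerbation, the transient anemia onset, the inflammation event.

the acute hypotension event, the acute inflammation event, the bronchospasm onset, the dehydration crisis, the hypotension event, the localized dehydration crisis, the nocturnal acidosis onset, the post-operative inflammation event, the severe tachycardia crisis, the systemic ischemia exacerbation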